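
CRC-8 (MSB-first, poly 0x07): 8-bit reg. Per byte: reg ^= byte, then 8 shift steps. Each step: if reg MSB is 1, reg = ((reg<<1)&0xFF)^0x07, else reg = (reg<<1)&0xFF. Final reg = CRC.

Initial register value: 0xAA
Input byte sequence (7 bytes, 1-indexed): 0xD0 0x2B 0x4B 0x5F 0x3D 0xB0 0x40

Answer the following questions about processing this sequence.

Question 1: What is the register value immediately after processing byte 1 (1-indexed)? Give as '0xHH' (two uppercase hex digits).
After byte 1 (0xD0): reg=0x61

Answer: 0x61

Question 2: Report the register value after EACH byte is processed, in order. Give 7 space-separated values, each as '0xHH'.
0x61 0xF1 0x2F 0x57 0x11 0x6E 0xCA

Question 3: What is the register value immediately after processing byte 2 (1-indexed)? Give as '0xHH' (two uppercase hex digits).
Answer: 0xF1

Derivation:
After byte 1 (0xD0): reg=0x61
After byte 2 (0x2B): reg=0xF1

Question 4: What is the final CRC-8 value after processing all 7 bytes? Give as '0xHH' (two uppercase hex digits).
After byte 1 (0xD0): reg=0x61
After byte 2 (0x2B): reg=0xF1
After byte 3 (0x4B): reg=0x2F
After byte 4 (0x5F): reg=0x57
After byte 5 (0x3D): reg=0x11
After byte 6 (0xB0): reg=0x6E
After byte 7 (0x40): reg=0xCA

Answer: 0xCA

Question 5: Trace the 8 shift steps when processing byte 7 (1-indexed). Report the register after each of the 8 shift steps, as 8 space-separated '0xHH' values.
Answer: 0x5C 0xB8 0x77 0xEE 0xDB 0xB1 0x65 0xCA

Derivation:
After byte 1 (0xD0): reg=0x61
After byte 2 (0x2B): reg=0xF1
After byte 3 (0x4B): reg=0x2F
After byte 4 (0x5F): reg=0x57
After byte 5 (0x3D): reg=0x11
After byte 6 (0xB0): reg=0x6E
Register before byte 7: 0x6E
After XOR with byte 0x40: 0x2E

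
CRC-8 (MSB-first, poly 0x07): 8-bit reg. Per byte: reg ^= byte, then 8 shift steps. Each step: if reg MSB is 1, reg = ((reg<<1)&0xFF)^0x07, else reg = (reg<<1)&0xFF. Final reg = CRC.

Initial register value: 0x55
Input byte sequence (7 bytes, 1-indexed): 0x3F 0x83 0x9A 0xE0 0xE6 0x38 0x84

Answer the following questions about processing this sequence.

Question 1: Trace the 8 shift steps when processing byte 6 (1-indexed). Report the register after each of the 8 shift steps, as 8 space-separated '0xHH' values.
After byte 1 (0x3F): reg=0x11
After byte 2 (0x83): reg=0xF7
After byte 3 (0x9A): reg=0x04
After byte 4 (0xE0): reg=0xB2
After byte 5 (0xE6): reg=0xAB
Register before byte 6: 0xAB
After XOR with byte 0x38: 0x93

Answer: 0x21 0x42 0x84 0x0F 0x1E 0x3C 0x78 0xF0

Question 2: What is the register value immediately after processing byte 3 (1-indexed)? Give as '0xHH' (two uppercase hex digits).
After byte 1 (0x3F): reg=0x11
After byte 2 (0x83): reg=0xF7
After byte 3 (0x9A): reg=0x04

Answer: 0x04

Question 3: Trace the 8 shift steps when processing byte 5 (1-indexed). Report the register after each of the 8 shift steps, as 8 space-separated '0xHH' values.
Answer: 0xA8 0x57 0xAE 0x5B 0xB6 0x6B 0xD6 0xAB

Derivation:
After byte 1 (0x3F): reg=0x11
After byte 2 (0x83): reg=0xF7
After byte 3 (0x9A): reg=0x04
After byte 4 (0xE0): reg=0xB2
Register before byte 5: 0xB2
After XOR with byte 0xE6: 0x54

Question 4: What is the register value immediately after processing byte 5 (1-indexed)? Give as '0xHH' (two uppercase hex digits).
Answer: 0xAB

Derivation:
After byte 1 (0x3F): reg=0x11
After byte 2 (0x83): reg=0xF7
After byte 3 (0x9A): reg=0x04
After byte 4 (0xE0): reg=0xB2
After byte 5 (0xE6): reg=0xAB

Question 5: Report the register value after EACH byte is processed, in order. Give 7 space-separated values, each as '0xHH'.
0x11 0xF7 0x04 0xB2 0xAB 0xF0 0x4B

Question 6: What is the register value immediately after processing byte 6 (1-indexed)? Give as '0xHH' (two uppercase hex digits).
After byte 1 (0x3F): reg=0x11
After byte 2 (0x83): reg=0xF7
After byte 3 (0x9A): reg=0x04
After byte 4 (0xE0): reg=0xB2
After byte 5 (0xE6): reg=0xAB
After byte 6 (0x38): reg=0xF0

Answer: 0xF0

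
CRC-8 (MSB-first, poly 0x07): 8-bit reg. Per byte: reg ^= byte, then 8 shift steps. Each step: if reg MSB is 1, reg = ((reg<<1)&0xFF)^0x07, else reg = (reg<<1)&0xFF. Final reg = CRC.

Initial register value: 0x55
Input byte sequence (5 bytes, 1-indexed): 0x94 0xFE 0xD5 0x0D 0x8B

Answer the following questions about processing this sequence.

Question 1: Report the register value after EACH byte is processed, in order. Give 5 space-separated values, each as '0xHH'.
0x49 0x0C 0x01 0x24 0x44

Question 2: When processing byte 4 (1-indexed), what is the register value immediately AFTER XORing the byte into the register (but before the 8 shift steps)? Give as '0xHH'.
Answer: 0x0C

Derivation:
Register before byte 4: 0x01
Byte 4: 0x0D
0x01 XOR 0x0D = 0x0C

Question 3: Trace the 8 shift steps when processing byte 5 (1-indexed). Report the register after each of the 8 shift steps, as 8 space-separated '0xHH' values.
Answer: 0x59 0xB2 0x63 0xC6 0x8B 0x11 0x22 0x44

Derivation:
After byte 1 (0x94): reg=0x49
After byte 2 (0xFE): reg=0x0C
After byte 3 (0xD5): reg=0x01
After byte 4 (0x0D): reg=0x24
Register before byte 5: 0x24
After XOR with byte 0x8B: 0xAF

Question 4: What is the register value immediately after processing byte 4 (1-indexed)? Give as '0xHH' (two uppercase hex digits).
Answer: 0x24

Derivation:
After byte 1 (0x94): reg=0x49
After byte 2 (0xFE): reg=0x0C
After byte 3 (0xD5): reg=0x01
After byte 4 (0x0D): reg=0x24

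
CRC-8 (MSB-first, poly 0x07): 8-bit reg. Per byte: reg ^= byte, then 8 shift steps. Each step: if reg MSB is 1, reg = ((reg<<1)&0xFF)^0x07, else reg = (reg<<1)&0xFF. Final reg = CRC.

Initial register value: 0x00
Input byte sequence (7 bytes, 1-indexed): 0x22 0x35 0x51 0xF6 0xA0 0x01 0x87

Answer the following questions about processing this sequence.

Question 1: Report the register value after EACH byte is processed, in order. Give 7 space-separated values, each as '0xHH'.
0xEE 0x0F 0x9D 0x16 0x0B 0x36 0x1E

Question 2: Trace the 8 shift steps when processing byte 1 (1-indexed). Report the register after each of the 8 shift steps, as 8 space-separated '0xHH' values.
Register before byte 1: 0x00
After XOR with byte 0x22: 0x22

Answer: 0x44 0x88 0x17 0x2E 0x5C 0xB8 0x77 0xEE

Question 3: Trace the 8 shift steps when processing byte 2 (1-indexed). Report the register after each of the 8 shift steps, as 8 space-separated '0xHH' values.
Answer: 0xB1 0x65 0xCA 0x93 0x21 0x42 0x84 0x0F

Derivation:
After byte 1 (0x22): reg=0xEE
Register before byte 2: 0xEE
After XOR with byte 0x35: 0xDB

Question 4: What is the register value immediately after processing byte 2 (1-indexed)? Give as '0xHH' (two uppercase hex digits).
Answer: 0x0F

Derivation:
After byte 1 (0x22): reg=0xEE
After byte 2 (0x35): reg=0x0F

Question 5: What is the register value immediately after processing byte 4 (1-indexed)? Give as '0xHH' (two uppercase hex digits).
After byte 1 (0x22): reg=0xEE
After byte 2 (0x35): reg=0x0F
After byte 3 (0x51): reg=0x9D
After byte 4 (0xF6): reg=0x16

Answer: 0x16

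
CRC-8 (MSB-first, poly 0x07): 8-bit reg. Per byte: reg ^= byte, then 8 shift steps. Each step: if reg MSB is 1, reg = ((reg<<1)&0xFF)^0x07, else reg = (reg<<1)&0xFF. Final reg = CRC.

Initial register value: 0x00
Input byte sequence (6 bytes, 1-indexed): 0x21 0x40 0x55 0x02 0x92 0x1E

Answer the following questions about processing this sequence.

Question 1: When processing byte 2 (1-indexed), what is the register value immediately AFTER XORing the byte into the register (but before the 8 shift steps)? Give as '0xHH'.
Register before byte 2: 0xE7
Byte 2: 0x40
0xE7 XOR 0x40 = 0xA7

Answer: 0xA7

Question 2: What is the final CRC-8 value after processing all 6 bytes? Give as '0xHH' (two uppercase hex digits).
After byte 1 (0x21): reg=0xE7
After byte 2 (0x40): reg=0x7C
After byte 3 (0x55): reg=0xDF
After byte 4 (0x02): reg=0x1D
After byte 5 (0x92): reg=0xA4
After byte 6 (0x1E): reg=0x2F

Answer: 0x2F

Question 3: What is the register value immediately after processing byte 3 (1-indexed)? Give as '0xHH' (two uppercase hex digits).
Answer: 0xDF

Derivation:
After byte 1 (0x21): reg=0xE7
After byte 2 (0x40): reg=0x7C
After byte 3 (0x55): reg=0xDF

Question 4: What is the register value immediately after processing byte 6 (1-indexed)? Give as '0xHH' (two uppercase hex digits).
After byte 1 (0x21): reg=0xE7
After byte 2 (0x40): reg=0x7C
After byte 3 (0x55): reg=0xDF
After byte 4 (0x02): reg=0x1D
After byte 5 (0x92): reg=0xA4
After byte 6 (0x1E): reg=0x2F

Answer: 0x2F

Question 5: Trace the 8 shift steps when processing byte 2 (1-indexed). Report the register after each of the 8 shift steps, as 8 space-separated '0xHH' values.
Answer: 0x49 0x92 0x23 0x46 0x8C 0x1F 0x3E 0x7C

Derivation:
After byte 1 (0x21): reg=0xE7
Register before byte 2: 0xE7
After XOR with byte 0x40: 0xA7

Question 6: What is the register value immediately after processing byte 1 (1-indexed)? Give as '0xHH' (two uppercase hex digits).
Answer: 0xE7

Derivation:
After byte 1 (0x21): reg=0xE7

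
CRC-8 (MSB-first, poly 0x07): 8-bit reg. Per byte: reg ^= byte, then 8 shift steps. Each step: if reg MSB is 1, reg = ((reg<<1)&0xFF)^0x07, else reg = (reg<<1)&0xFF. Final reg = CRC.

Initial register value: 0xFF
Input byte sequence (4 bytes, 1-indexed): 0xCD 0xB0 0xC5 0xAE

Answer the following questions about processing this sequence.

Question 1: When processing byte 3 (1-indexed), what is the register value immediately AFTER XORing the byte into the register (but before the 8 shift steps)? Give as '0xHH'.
Register before byte 3: 0xCA
Byte 3: 0xC5
0xCA XOR 0xC5 = 0x0F

Answer: 0x0F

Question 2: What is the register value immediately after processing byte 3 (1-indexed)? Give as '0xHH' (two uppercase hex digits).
After byte 1 (0xCD): reg=0x9E
After byte 2 (0xB0): reg=0xCA
After byte 3 (0xC5): reg=0x2D

Answer: 0x2D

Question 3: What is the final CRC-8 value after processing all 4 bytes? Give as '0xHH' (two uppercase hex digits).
Answer: 0x80

Derivation:
After byte 1 (0xCD): reg=0x9E
After byte 2 (0xB0): reg=0xCA
After byte 3 (0xC5): reg=0x2D
After byte 4 (0xAE): reg=0x80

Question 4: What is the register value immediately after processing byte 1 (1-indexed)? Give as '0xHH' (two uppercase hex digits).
After byte 1 (0xCD): reg=0x9E

Answer: 0x9E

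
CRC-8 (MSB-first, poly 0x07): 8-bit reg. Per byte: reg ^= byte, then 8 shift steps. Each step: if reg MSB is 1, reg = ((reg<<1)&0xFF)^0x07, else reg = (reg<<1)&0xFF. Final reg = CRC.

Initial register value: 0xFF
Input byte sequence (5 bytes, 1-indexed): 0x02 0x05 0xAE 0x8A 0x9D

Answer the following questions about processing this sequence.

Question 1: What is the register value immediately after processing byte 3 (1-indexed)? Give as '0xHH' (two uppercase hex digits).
Answer: 0xFF

Derivation:
After byte 1 (0x02): reg=0xFD
After byte 2 (0x05): reg=0xE6
After byte 3 (0xAE): reg=0xFF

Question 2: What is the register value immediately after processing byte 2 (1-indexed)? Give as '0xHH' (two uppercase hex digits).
Answer: 0xE6

Derivation:
After byte 1 (0x02): reg=0xFD
After byte 2 (0x05): reg=0xE6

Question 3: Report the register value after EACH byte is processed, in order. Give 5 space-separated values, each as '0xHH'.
0xFD 0xE6 0xFF 0x4C 0x39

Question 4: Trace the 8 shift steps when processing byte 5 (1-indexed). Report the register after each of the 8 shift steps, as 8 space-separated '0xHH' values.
After byte 1 (0x02): reg=0xFD
After byte 2 (0x05): reg=0xE6
After byte 3 (0xAE): reg=0xFF
After byte 4 (0x8A): reg=0x4C
Register before byte 5: 0x4C
After XOR with byte 0x9D: 0xD1

Answer: 0xA5 0x4D 0x9A 0x33 0x66 0xCC 0x9F 0x39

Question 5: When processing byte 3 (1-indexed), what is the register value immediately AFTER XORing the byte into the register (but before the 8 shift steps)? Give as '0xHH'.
Register before byte 3: 0xE6
Byte 3: 0xAE
0xE6 XOR 0xAE = 0x48

Answer: 0x48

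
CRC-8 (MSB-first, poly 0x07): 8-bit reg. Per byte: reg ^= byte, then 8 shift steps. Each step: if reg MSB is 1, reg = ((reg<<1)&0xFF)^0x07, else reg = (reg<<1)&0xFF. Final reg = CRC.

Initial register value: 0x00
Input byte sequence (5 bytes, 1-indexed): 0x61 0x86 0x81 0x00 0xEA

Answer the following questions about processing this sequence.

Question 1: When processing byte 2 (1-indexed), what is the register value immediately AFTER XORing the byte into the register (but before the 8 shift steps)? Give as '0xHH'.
Answer: 0xA6

Derivation:
Register before byte 2: 0x20
Byte 2: 0x86
0x20 XOR 0x86 = 0xA6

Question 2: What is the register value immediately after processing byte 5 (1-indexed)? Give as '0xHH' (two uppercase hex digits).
After byte 1 (0x61): reg=0x20
After byte 2 (0x86): reg=0x7B
After byte 3 (0x81): reg=0xE8
After byte 4 (0x00): reg=0x96
After byte 5 (0xEA): reg=0x73

Answer: 0x73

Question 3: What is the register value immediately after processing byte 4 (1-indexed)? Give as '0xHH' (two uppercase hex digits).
After byte 1 (0x61): reg=0x20
After byte 2 (0x86): reg=0x7B
After byte 3 (0x81): reg=0xE8
After byte 4 (0x00): reg=0x96

Answer: 0x96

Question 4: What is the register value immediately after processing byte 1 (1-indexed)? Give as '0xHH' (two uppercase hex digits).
After byte 1 (0x61): reg=0x20

Answer: 0x20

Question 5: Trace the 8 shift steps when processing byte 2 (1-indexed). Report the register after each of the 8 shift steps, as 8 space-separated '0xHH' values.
After byte 1 (0x61): reg=0x20
Register before byte 2: 0x20
After XOR with byte 0x86: 0xA6

Answer: 0x4B 0x96 0x2B 0x56 0xAC 0x5F 0xBE 0x7B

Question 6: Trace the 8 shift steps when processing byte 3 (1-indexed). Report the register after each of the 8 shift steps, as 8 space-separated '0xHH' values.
Answer: 0xF3 0xE1 0xC5 0x8D 0x1D 0x3A 0x74 0xE8

Derivation:
After byte 1 (0x61): reg=0x20
After byte 2 (0x86): reg=0x7B
Register before byte 3: 0x7B
After XOR with byte 0x81: 0xFA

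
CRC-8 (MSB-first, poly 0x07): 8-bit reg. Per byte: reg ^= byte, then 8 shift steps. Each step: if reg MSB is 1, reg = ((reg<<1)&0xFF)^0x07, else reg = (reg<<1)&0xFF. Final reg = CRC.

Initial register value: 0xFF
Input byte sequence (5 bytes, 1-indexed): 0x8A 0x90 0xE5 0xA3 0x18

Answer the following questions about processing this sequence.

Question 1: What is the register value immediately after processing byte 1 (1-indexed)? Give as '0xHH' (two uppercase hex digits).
After byte 1 (0x8A): reg=0x4C

Answer: 0x4C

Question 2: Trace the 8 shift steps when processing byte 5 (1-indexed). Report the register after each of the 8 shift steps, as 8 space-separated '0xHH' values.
Answer: 0x59 0xB2 0x63 0xC6 0x8B 0x11 0x22 0x44

Derivation:
After byte 1 (0x8A): reg=0x4C
After byte 2 (0x90): reg=0x1A
After byte 3 (0xE5): reg=0xF3
After byte 4 (0xA3): reg=0xB7
Register before byte 5: 0xB7
After XOR with byte 0x18: 0xAF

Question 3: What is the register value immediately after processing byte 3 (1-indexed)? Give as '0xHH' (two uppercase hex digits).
Answer: 0xF3

Derivation:
After byte 1 (0x8A): reg=0x4C
After byte 2 (0x90): reg=0x1A
After byte 3 (0xE5): reg=0xF3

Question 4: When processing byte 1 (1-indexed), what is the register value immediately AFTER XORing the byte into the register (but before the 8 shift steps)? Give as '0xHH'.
Register before byte 1: 0xFF
Byte 1: 0x8A
0xFF XOR 0x8A = 0x75

Answer: 0x75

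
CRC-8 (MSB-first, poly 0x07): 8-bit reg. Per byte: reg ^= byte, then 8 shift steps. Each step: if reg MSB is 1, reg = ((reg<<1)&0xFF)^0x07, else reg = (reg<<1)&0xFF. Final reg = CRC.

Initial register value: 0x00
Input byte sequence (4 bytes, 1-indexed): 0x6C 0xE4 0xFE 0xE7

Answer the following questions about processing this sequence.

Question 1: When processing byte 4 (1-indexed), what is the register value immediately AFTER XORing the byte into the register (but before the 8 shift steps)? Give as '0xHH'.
Answer: 0x3B

Derivation:
Register before byte 4: 0xDC
Byte 4: 0xE7
0xDC XOR 0xE7 = 0x3B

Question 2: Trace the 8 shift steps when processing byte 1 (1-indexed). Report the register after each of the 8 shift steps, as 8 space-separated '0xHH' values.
Answer: 0xD8 0xB7 0x69 0xD2 0xA3 0x41 0x82 0x03

Derivation:
Register before byte 1: 0x00
After XOR with byte 0x6C: 0x6C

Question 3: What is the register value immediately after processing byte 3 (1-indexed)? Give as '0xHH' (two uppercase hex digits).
Answer: 0xDC

Derivation:
After byte 1 (0x6C): reg=0x03
After byte 2 (0xE4): reg=0xBB
After byte 3 (0xFE): reg=0xDC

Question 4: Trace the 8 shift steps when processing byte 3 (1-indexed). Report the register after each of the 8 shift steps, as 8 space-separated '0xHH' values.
After byte 1 (0x6C): reg=0x03
After byte 2 (0xE4): reg=0xBB
Register before byte 3: 0xBB
After XOR with byte 0xFE: 0x45

Answer: 0x8A 0x13 0x26 0x4C 0x98 0x37 0x6E 0xDC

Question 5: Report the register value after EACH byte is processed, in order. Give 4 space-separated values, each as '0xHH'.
0x03 0xBB 0xDC 0xA1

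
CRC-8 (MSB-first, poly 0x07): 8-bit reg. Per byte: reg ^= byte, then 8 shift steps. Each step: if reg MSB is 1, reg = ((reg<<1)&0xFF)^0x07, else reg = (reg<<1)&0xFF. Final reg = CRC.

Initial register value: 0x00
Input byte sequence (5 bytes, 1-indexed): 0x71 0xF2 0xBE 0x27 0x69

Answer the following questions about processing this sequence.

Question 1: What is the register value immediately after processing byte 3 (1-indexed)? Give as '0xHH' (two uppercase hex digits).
Answer: 0x01

Derivation:
After byte 1 (0x71): reg=0x50
After byte 2 (0xF2): reg=0x67
After byte 3 (0xBE): reg=0x01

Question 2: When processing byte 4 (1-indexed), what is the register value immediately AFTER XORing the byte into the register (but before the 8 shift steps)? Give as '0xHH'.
Register before byte 4: 0x01
Byte 4: 0x27
0x01 XOR 0x27 = 0x26

Answer: 0x26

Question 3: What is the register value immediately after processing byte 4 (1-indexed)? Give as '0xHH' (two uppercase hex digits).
Answer: 0xF2

Derivation:
After byte 1 (0x71): reg=0x50
After byte 2 (0xF2): reg=0x67
After byte 3 (0xBE): reg=0x01
After byte 4 (0x27): reg=0xF2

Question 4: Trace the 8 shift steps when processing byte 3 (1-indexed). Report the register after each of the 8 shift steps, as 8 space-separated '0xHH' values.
Answer: 0xB5 0x6D 0xDA 0xB3 0x61 0xC2 0x83 0x01

Derivation:
After byte 1 (0x71): reg=0x50
After byte 2 (0xF2): reg=0x67
Register before byte 3: 0x67
After XOR with byte 0xBE: 0xD9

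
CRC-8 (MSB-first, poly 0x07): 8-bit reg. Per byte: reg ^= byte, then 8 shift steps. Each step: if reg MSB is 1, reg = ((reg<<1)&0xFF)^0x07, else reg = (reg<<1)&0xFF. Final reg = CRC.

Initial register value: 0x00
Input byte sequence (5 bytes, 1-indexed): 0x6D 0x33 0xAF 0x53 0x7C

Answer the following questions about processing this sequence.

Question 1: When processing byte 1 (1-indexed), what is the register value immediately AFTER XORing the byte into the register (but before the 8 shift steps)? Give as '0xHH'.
Answer: 0x6D

Derivation:
Register before byte 1: 0x00
Byte 1: 0x6D
0x00 XOR 0x6D = 0x6D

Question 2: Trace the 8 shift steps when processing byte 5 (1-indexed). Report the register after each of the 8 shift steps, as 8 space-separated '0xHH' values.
After byte 1 (0x6D): reg=0x04
After byte 2 (0x33): reg=0x85
After byte 3 (0xAF): reg=0xD6
After byte 4 (0x53): reg=0x92
Register before byte 5: 0x92
After XOR with byte 0x7C: 0xEE

Answer: 0xDB 0xB1 0x65 0xCA 0x93 0x21 0x42 0x84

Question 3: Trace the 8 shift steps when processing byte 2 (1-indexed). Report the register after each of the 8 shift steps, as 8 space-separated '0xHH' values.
After byte 1 (0x6D): reg=0x04
Register before byte 2: 0x04
After XOR with byte 0x33: 0x37

Answer: 0x6E 0xDC 0xBF 0x79 0xF2 0xE3 0xC1 0x85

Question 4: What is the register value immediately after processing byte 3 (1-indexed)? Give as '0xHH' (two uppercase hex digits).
Answer: 0xD6

Derivation:
After byte 1 (0x6D): reg=0x04
After byte 2 (0x33): reg=0x85
After byte 3 (0xAF): reg=0xD6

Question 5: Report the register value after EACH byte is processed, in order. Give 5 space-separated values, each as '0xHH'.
0x04 0x85 0xD6 0x92 0x84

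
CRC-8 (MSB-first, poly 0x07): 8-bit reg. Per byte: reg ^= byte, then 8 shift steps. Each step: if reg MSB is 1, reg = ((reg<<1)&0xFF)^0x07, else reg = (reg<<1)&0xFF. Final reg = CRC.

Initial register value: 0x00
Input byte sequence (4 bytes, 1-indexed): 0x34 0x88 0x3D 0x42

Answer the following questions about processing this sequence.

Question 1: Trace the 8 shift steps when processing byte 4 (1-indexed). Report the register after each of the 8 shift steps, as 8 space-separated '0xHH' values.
Answer: 0x4D 0x9A 0x33 0x66 0xCC 0x9F 0x39 0x72

Derivation:
After byte 1 (0x34): reg=0x8C
After byte 2 (0x88): reg=0x1C
After byte 3 (0x3D): reg=0xE7
Register before byte 4: 0xE7
After XOR with byte 0x42: 0xA5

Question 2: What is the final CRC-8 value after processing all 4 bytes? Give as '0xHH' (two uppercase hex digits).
After byte 1 (0x34): reg=0x8C
After byte 2 (0x88): reg=0x1C
After byte 3 (0x3D): reg=0xE7
After byte 4 (0x42): reg=0x72

Answer: 0x72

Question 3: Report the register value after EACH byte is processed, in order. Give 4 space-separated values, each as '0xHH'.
0x8C 0x1C 0xE7 0x72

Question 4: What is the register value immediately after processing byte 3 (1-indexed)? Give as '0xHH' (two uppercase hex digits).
Answer: 0xE7

Derivation:
After byte 1 (0x34): reg=0x8C
After byte 2 (0x88): reg=0x1C
After byte 3 (0x3D): reg=0xE7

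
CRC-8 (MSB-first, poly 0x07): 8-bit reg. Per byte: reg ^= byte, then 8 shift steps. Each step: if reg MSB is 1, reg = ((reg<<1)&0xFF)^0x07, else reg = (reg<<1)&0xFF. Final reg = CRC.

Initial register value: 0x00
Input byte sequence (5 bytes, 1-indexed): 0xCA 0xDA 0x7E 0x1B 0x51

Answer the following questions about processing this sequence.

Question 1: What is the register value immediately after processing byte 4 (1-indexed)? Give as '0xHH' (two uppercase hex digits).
After byte 1 (0xCA): reg=0x78
After byte 2 (0xDA): reg=0x67
After byte 3 (0x7E): reg=0x4F
After byte 4 (0x1B): reg=0xAB

Answer: 0xAB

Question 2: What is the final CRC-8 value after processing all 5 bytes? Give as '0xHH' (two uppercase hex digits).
After byte 1 (0xCA): reg=0x78
After byte 2 (0xDA): reg=0x67
After byte 3 (0x7E): reg=0x4F
After byte 4 (0x1B): reg=0xAB
After byte 5 (0x51): reg=0xE8

Answer: 0xE8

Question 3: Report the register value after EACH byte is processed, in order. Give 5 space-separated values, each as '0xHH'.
0x78 0x67 0x4F 0xAB 0xE8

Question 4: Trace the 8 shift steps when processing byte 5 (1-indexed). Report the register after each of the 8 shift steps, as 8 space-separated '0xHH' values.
After byte 1 (0xCA): reg=0x78
After byte 2 (0xDA): reg=0x67
After byte 3 (0x7E): reg=0x4F
After byte 4 (0x1B): reg=0xAB
Register before byte 5: 0xAB
After XOR with byte 0x51: 0xFA

Answer: 0xF3 0xE1 0xC5 0x8D 0x1D 0x3A 0x74 0xE8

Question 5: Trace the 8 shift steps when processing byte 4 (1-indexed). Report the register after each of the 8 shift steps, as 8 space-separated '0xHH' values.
After byte 1 (0xCA): reg=0x78
After byte 2 (0xDA): reg=0x67
After byte 3 (0x7E): reg=0x4F
Register before byte 4: 0x4F
After XOR with byte 0x1B: 0x54

Answer: 0xA8 0x57 0xAE 0x5B 0xB6 0x6B 0xD6 0xAB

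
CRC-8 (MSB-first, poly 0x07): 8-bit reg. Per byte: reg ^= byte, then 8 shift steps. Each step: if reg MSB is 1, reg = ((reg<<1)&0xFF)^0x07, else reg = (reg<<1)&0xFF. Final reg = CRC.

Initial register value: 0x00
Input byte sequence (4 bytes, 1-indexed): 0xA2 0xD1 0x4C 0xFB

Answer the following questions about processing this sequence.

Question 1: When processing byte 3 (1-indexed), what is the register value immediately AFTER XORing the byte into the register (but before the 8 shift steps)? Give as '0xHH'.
Register before byte 3: 0x0B
Byte 3: 0x4C
0x0B XOR 0x4C = 0x47

Answer: 0x47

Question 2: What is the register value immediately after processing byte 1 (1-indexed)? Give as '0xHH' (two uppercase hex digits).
Answer: 0x67

Derivation:
After byte 1 (0xA2): reg=0x67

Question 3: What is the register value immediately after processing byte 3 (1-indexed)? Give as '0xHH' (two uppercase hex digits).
After byte 1 (0xA2): reg=0x67
After byte 2 (0xD1): reg=0x0B
After byte 3 (0x4C): reg=0xD2

Answer: 0xD2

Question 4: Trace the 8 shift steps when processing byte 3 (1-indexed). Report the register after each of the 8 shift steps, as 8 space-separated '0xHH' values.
Answer: 0x8E 0x1B 0x36 0x6C 0xD8 0xB7 0x69 0xD2

Derivation:
After byte 1 (0xA2): reg=0x67
After byte 2 (0xD1): reg=0x0B
Register before byte 3: 0x0B
After XOR with byte 0x4C: 0x47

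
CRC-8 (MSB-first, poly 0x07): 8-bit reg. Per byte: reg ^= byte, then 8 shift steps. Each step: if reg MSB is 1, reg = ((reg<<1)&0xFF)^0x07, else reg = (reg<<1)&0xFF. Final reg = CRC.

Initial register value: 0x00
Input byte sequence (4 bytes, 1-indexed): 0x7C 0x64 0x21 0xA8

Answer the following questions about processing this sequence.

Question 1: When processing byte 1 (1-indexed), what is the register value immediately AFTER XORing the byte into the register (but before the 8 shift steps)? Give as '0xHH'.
Answer: 0x7C

Derivation:
Register before byte 1: 0x00
Byte 1: 0x7C
0x00 XOR 0x7C = 0x7C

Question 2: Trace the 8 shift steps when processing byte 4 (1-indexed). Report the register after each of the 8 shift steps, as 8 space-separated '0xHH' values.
After byte 1 (0x7C): reg=0x73
After byte 2 (0x64): reg=0x65
After byte 3 (0x21): reg=0xDB
Register before byte 4: 0xDB
After XOR with byte 0xA8: 0x73

Answer: 0xE6 0xCB 0x91 0x25 0x4A 0x94 0x2F 0x5E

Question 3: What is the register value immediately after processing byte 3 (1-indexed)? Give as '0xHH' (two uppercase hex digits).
After byte 1 (0x7C): reg=0x73
After byte 2 (0x64): reg=0x65
After byte 3 (0x21): reg=0xDB

Answer: 0xDB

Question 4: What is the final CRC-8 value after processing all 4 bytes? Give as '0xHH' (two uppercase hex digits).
After byte 1 (0x7C): reg=0x73
After byte 2 (0x64): reg=0x65
After byte 3 (0x21): reg=0xDB
After byte 4 (0xA8): reg=0x5E

Answer: 0x5E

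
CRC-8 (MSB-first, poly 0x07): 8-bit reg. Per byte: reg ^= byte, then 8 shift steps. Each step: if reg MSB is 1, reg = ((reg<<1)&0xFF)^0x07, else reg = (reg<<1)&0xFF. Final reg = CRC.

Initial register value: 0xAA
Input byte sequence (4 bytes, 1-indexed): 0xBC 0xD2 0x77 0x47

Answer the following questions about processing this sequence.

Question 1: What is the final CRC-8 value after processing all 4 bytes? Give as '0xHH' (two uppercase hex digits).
Answer: 0xF1

Derivation:
After byte 1 (0xBC): reg=0x62
After byte 2 (0xD2): reg=0x19
After byte 3 (0x77): reg=0x0D
After byte 4 (0x47): reg=0xF1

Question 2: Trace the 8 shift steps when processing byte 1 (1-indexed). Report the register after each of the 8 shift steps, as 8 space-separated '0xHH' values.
Answer: 0x2C 0x58 0xB0 0x67 0xCE 0x9B 0x31 0x62

Derivation:
Register before byte 1: 0xAA
After XOR with byte 0xBC: 0x16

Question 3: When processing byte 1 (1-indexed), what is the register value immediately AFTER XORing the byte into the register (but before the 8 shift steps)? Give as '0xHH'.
Register before byte 1: 0xAA
Byte 1: 0xBC
0xAA XOR 0xBC = 0x16

Answer: 0x16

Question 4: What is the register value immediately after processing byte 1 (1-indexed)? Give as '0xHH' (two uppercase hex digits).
After byte 1 (0xBC): reg=0x62

Answer: 0x62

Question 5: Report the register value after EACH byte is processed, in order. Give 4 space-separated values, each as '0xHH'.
0x62 0x19 0x0D 0xF1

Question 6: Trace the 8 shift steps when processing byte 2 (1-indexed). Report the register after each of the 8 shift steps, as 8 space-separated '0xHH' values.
After byte 1 (0xBC): reg=0x62
Register before byte 2: 0x62
After XOR with byte 0xD2: 0xB0

Answer: 0x67 0xCE 0x9B 0x31 0x62 0xC4 0x8F 0x19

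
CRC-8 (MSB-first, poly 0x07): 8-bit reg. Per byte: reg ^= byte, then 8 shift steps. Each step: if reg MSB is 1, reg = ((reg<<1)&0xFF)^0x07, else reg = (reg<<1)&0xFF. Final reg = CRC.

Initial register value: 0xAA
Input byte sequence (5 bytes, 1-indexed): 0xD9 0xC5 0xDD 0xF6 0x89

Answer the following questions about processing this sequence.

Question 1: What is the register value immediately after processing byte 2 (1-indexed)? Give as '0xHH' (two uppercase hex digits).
Answer: 0xC8

Derivation:
After byte 1 (0xD9): reg=0x5E
After byte 2 (0xC5): reg=0xC8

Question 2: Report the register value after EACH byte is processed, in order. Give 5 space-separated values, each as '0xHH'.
0x5E 0xC8 0x6B 0xDA 0xBE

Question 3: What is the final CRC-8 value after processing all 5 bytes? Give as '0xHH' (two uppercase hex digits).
After byte 1 (0xD9): reg=0x5E
After byte 2 (0xC5): reg=0xC8
After byte 3 (0xDD): reg=0x6B
After byte 4 (0xF6): reg=0xDA
After byte 5 (0x89): reg=0xBE

Answer: 0xBE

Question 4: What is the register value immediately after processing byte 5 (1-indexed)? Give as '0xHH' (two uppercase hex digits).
After byte 1 (0xD9): reg=0x5E
After byte 2 (0xC5): reg=0xC8
After byte 3 (0xDD): reg=0x6B
After byte 4 (0xF6): reg=0xDA
After byte 5 (0x89): reg=0xBE

Answer: 0xBE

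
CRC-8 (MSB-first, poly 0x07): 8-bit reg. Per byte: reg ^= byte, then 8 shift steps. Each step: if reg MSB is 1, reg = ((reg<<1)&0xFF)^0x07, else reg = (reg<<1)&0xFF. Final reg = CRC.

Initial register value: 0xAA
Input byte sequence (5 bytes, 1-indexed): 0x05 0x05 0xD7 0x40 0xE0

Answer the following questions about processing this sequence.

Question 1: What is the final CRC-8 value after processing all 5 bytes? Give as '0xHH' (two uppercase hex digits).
Answer: 0x41

Derivation:
After byte 1 (0x05): reg=0x44
After byte 2 (0x05): reg=0xC0
After byte 3 (0xD7): reg=0x65
After byte 4 (0x40): reg=0xFB
After byte 5 (0xE0): reg=0x41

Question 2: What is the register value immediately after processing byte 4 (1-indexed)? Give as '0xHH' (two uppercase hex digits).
After byte 1 (0x05): reg=0x44
After byte 2 (0x05): reg=0xC0
After byte 3 (0xD7): reg=0x65
After byte 4 (0x40): reg=0xFB

Answer: 0xFB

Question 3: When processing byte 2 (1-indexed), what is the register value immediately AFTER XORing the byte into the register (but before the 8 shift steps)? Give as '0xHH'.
Answer: 0x41

Derivation:
Register before byte 2: 0x44
Byte 2: 0x05
0x44 XOR 0x05 = 0x41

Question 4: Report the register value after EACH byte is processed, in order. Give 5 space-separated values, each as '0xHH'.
0x44 0xC0 0x65 0xFB 0x41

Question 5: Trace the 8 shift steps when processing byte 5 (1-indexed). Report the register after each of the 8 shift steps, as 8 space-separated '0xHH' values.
Answer: 0x36 0x6C 0xD8 0xB7 0x69 0xD2 0xA3 0x41

Derivation:
After byte 1 (0x05): reg=0x44
After byte 2 (0x05): reg=0xC0
After byte 3 (0xD7): reg=0x65
After byte 4 (0x40): reg=0xFB
Register before byte 5: 0xFB
After XOR with byte 0xE0: 0x1B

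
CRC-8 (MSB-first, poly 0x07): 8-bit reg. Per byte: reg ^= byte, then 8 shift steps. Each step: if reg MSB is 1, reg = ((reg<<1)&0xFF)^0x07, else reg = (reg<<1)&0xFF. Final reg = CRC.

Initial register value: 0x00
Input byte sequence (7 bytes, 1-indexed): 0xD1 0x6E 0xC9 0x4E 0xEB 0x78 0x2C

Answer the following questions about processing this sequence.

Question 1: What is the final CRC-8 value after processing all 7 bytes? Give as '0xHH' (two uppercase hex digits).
Answer: 0xA0

Derivation:
After byte 1 (0xD1): reg=0x39
After byte 2 (0x6E): reg=0xA2
After byte 3 (0xC9): reg=0x16
After byte 4 (0x4E): reg=0x8F
After byte 5 (0xEB): reg=0x3B
After byte 6 (0x78): reg=0xCE
After byte 7 (0x2C): reg=0xA0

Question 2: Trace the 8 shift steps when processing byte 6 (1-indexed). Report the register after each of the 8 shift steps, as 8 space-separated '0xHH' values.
Answer: 0x86 0x0B 0x16 0x2C 0x58 0xB0 0x67 0xCE

Derivation:
After byte 1 (0xD1): reg=0x39
After byte 2 (0x6E): reg=0xA2
After byte 3 (0xC9): reg=0x16
After byte 4 (0x4E): reg=0x8F
After byte 5 (0xEB): reg=0x3B
Register before byte 6: 0x3B
After XOR with byte 0x78: 0x43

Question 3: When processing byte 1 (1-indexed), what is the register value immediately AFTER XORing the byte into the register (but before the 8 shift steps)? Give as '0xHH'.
Answer: 0xD1

Derivation:
Register before byte 1: 0x00
Byte 1: 0xD1
0x00 XOR 0xD1 = 0xD1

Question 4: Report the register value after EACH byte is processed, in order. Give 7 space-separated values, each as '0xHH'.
0x39 0xA2 0x16 0x8F 0x3B 0xCE 0xA0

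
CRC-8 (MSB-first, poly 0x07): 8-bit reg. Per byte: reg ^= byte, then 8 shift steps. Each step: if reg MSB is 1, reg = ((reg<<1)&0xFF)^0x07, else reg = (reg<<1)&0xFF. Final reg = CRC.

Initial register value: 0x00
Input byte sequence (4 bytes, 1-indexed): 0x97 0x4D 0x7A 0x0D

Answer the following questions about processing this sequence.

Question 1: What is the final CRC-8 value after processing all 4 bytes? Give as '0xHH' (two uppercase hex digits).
Answer: 0x20

Derivation:
After byte 1 (0x97): reg=0xEC
After byte 2 (0x4D): reg=0x6E
After byte 3 (0x7A): reg=0x6C
After byte 4 (0x0D): reg=0x20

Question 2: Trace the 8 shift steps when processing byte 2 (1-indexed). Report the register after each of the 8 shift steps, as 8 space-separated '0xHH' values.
Answer: 0x45 0x8A 0x13 0x26 0x4C 0x98 0x37 0x6E

Derivation:
After byte 1 (0x97): reg=0xEC
Register before byte 2: 0xEC
After XOR with byte 0x4D: 0xA1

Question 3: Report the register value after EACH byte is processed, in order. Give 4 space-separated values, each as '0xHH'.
0xEC 0x6E 0x6C 0x20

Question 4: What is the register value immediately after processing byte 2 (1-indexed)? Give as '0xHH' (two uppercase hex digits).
Answer: 0x6E

Derivation:
After byte 1 (0x97): reg=0xEC
After byte 2 (0x4D): reg=0x6E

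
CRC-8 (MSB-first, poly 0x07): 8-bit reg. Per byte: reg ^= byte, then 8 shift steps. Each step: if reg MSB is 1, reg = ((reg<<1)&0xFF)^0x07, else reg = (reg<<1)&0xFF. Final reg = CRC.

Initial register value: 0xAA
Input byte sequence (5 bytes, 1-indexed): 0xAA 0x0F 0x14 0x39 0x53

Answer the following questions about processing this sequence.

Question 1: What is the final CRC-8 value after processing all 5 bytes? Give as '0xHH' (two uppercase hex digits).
After byte 1 (0xAA): reg=0x00
After byte 2 (0x0F): reg=0x2D
After byte 3 (0x14): reg=0xAF
After byte 4 (0x39): reg=0xEB
After byte 5 (0x53): reg=0x21

Answer: 0x21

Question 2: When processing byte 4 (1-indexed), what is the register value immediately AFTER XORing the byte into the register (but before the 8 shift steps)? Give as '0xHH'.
Answer: 0x96

Derivation:
Register before byte 4: 0xAF
Byte 4: 0x39
0xAF XOR 0x39 = 0x96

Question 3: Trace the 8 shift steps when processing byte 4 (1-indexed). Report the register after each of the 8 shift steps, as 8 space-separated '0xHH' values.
Answer: 0x2B 0x56 0xAC 0x5F 0xBE 0x7B 0xF6 0xEB

Derivation:
After byte 1 (0xAA): reg=0x00
After byte 2 (0x0F): reg=0x2D
After byte 3 (0x14): reg=0xAF
Register before byte 4: 0xAF
After XOR with byte 0x39: 0x96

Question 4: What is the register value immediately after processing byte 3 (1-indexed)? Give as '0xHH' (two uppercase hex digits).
After byte 1 (0xAA): reg=0x00
After byte 2 (0x0F): reg=0x2D
After byte 3 (0x14): reg=0xAF

Answer: 0xAF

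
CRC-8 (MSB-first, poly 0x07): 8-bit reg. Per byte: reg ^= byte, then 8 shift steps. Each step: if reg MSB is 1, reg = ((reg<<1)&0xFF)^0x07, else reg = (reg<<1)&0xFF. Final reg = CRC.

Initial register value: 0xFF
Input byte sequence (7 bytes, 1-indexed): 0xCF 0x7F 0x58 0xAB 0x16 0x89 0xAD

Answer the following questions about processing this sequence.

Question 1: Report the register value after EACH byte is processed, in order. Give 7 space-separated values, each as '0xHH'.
0x90 0x83 0x0F 0x75 0x2E 0x7C 0x39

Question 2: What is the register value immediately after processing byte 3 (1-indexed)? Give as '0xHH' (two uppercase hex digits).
Answer: 0x0F

Derivation:
After byte 1 (0xCF): reg=0x90
After byte 2 (0x7F): reg=0x83
After byte 3 (0x58): reg=0x0F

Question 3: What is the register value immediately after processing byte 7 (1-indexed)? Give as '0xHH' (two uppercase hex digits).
After byte 1 (0xCF): reg=0x90
After byte 2 (0x7F): reg=0x83
After byte 3 (0x58): reg=0x0F
After byte 4 (0xAB): reg=0x75
After byte 5 (0x16): reg=0x2E
After byte 6 (0x89): reg=0x7C
After byte 7 (0xAD): reg=0x39

Answer: 0x39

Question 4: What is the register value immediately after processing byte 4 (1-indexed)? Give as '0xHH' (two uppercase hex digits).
Answer: 0x75

Derivation:
After byte 1 (0xCF): reg=0x90
After byte 2 (0x7F): reg=0x83
After byte 3 (0x58): reg=0x0F
After byte 4 (0xAB): reg=0x75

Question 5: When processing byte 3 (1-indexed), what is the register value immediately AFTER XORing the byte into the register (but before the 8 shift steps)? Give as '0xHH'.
Answer: 0xDB

Derivation:
Register before byte 3: 0x83
Byte 3: 0x58
0x83 XOR 0x58 = 0xDB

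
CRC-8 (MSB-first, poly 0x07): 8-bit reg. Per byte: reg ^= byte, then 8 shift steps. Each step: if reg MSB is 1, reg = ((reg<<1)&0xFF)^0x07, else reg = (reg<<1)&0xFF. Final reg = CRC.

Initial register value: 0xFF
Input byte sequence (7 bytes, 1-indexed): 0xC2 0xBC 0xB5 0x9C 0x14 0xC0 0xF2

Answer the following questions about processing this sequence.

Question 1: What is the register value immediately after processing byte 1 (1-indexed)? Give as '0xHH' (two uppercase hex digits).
After byte 1 (0xC2): reg=0xB3

Answer: 0xB3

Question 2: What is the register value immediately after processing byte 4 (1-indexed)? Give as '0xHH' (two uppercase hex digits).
After byte 1 (0xC2): reg=0xB3
After byte 2 (0xBC): reg=0x2D
After byte 3 (0xB5): reg=0xC1
After byte 4 (0x9C): reg=0x94

Answer: 0x94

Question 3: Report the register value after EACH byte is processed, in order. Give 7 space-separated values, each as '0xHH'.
0xB3 0x2D 0xC1 0x94 0x89 0xF8 0x36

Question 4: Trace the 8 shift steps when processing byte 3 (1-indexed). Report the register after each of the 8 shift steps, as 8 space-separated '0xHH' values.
After byte 1 (0xC2): reg=0xB3
After byte 2 (0xBC): reg=0x2D
Register before byte 3: 0x2D
After XOR with byte 0xB5: 0x98

Answer: 0x37 0x6E 0xDC 0xBF 0x79 0xF2 0xE3 0xC1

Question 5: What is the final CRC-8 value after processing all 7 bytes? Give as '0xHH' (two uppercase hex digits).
Answer: 0x36

Derivation:
After byte 1 (0xC2): reg=0xB3
After byte 2 (0xBC): reg=0x2D
After byte 3 (0xB5): reg=0xC1
After byte 4 (0x9C): reg=0x94
After byte 5 (0x14): reg=0x89
After byte 6 (0xC0): reg=0xF8
After byte 7 (0xF2): reg=0x36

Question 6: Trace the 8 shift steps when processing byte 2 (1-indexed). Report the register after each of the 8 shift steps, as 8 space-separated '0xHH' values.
After byte 1 (0xC2): reg=0xB3
Register before byte 2: 0xB3
After XOR with byte 0xBC: 0x0F

Answer: 0x1E 0x3C 0x78 0xF0 0xE7 0xC9 0x95 0x2D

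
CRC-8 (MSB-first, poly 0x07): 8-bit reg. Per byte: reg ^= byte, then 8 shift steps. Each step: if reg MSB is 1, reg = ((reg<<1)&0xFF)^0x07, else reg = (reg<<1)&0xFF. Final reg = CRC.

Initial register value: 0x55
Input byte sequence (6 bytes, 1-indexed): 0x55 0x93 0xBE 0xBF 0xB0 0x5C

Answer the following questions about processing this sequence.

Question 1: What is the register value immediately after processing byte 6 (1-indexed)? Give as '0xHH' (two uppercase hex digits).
After byte 1 (0x55): reg=0x00
After byte 2 (0x93): reg=0xF0
After byte 3 (0xBE): reg=0xED
After byte 4 (0xBF): reg=0xB9
After byte 5 (0xB0): reg=0x3F
After byte 6 (0x5C): reg=0x2E

Answer: 0x2E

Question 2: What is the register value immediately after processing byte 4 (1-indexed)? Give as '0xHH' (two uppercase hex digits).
After byte 1 (0x55): reg=0x00
After byte 2 (0x93): reg=0xF0
After byte 3 (0xBE): reg=0xED
After byte 4 (0xBF): reg=0xB9

Answer: 0xB9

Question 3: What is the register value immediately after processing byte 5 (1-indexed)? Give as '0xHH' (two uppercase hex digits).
After byte 1 (0x55): reg=0x00
After byte 2 (0x93): reg=0xF0
After byte 3 (0xBE): reg=0xED
After byte 4 (0xBF): reg=0xB9
After byte 5 (0xB0): reg=0x3F

Answer: 0x3F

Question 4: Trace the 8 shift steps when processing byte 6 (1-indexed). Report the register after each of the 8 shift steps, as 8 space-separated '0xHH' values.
Answer: 0xC6 0x8B 0x11 0x22 0x44 0x88 0x17 0x2E

Derivation:
After byte 1 (0x55): reg=0x00
After byte 2 (0x93): reg=0xF0
After byte 3 (0xBE): reg=0xED
After byte 4 (0xBF): reg=0xB9
After byte 5 (0xB0): reg=0x3F
Register before byte 6: 0x3F
After XOR with byte 0x5C: 0x63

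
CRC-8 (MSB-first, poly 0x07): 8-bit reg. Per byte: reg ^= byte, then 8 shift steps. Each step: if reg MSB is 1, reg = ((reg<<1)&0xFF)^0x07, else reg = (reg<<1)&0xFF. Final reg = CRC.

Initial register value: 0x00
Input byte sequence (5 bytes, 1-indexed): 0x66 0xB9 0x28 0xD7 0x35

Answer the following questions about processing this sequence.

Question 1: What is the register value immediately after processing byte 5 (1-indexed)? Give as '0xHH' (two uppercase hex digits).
After byte 1 (0x66): reg=0x35
After byte 2 (0xB9): reg=0xAD
After byte 3 (0x28): reg=0x92
After byte 4 (0xD7): reg=0xDC
After byte 5 (0x35): reg=0x91

Answer: 0x91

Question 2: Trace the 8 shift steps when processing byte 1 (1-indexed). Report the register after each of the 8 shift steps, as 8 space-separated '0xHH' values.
Answer: 0xCC 0x9F 0x39 0x72 0xE4 0xCF 0x99 0x35

Derivation:
Register before byte 1: 0x00
After XOR with byte 0x66: 0x66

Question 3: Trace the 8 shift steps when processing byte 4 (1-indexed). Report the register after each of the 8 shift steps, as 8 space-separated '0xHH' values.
Answer: 0x8A 0x13 0x26 0x4C 0x98 0x37 0x6E 0xDC

Derivation:
After byte 1 (0x66): reg=0x35
After byte 2 (0xB9): reg=0xAD
After byte 3 (0x28): reg=0x92
Register before byte 4: 0x92
After XOR with byte 0xD7: 0x45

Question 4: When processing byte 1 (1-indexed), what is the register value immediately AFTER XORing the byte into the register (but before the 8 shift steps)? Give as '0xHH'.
Answer: 0x66

Derivation:
Register before byte 1: 0x00
Byte 1: 0x66
0x00 XOR 0x66 = 0x66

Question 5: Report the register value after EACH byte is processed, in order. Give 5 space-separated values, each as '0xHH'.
0x35 0xAD 0x92 0xDC 0x91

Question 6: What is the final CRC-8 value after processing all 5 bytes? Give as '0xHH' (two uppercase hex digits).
Answer: 0x91

Derivation:
After byte 1 (0x66): reg=0x35
After byte 2 (0xB9): reg=0xAD
After byte 3 (0x28): reg=0x92
After byte 4 (0xD7): reg=0xDC
After byte 5 (0x35): reg=0x91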